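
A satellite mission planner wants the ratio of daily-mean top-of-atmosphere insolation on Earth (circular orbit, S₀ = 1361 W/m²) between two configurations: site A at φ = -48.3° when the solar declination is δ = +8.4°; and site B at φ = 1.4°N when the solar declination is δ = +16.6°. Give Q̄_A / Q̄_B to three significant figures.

— Configuration A (φ=-48.3°):
cos H₀ = −tan(-48.3°) tan(+8.400°) = 0.1657, H₀ = 1.4043 rad.
Bracket: H₀ sin φ sin δ + cos φ cos δ sin H₀ = 1.4043×-0.74664×0.14608 + 0.66523×0.98927×0.98617 = -0.153166 + 0.648991 = 0.495825.
Q̄ = (S₀/π) × [bracket] = (1361/π) × 0.495825 = 214.80 W/m².
— Configuration B (φ=+1.4°):
cos H₀ = −tan(+1.4°) tan(+16.600°) = -0.0073, H₀ = 1.5781 rad.
Bracket: H₀ sin φ sin δ + cos φ cos δ sin H₀ = 1.5781×0.02443×0.28569 + 0.99970×0.95832×0.99997 = 0.011014 + 0.958004 = 0.969018.
Q̄ = (S₀/π) × [bracket] = (1361/π) × 0.969018 = 419.80 W/m².
Ratio Q̄_A / Q̄_B = 214.80 / 419.80 = 0.5117.

Q̄_A / Q̄_B ≈ 0.512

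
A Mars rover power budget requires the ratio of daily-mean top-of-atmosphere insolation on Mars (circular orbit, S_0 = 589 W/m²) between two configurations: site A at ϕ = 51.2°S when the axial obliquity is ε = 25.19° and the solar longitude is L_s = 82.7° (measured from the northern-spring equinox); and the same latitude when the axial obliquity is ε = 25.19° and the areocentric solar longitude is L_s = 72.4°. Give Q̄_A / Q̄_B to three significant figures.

Q̄_A / Q̄_B ≈ 0.902

— Configuration A (ϕ=-51.2°):
Solar declination: sin δ = sin ε · sin L_s = sin 25.19° × sin 82.7° = 0.42217, so δ = +24.972°.
cos h₀ = −tan(-51.2°) tan(+24.972°) = 0.5792, h₀ = 0.9530 rad.
Bracket: h₀ sin ϕ sin δ + cos ϕ cos δ sin h₀ = 0.9530×-0.77934×0.42217 + 0.62660×0.90652×0.81517 = -0.313550 + 0.463037 = 0.149487.
Q̄ = (S_0/π) × [bracket] = (589/π) × 0.149487 = 28.026 W/m².
— Configuration B (ϕ=-51.2°):
sin δ = sin 25.19° × sin 72.4° = 0.40570, so δ = +23.935°.
cos h₀ = −tan(-51.2°) tan(+23.935°) = 0.5521, h₀ = 0.9860 rad.
Bracket: h₀ sin ϕ sin δ + cos ϕ cos δ sin h₀ = 0.9860×-0.77934×0.40570 + 0.62660×0.91401×0.83380 = -0.311752 + 0.477533 = 0.165781.
Q̄ = (S_0/π) × [bracket] = (589/π) × 0.165781 = 31.081 W/m².
Ratio Q̄_A / Q̄_B = 28.026 / 31.081 = 0.9017.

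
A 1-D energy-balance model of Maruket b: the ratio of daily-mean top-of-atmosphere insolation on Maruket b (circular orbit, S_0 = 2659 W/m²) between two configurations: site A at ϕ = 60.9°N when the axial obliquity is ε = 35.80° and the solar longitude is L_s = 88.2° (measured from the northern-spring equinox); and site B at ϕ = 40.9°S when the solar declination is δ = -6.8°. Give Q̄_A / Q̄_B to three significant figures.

Q̄_A / Q̄_B ≈ 1.83

— Configuration A (ϕ=+60.9°):
Solar declination: sin δ = sin ε · sin L_s = sin 35.80° × sin 88.2° = 0.58467, so δ = +35.780°.
cos h₀ = −tan(+60.9°) tan(+35.780°) = -1.2948 ≤ −1 ⇒ polar day, h₀ = π.
Bracket: h₀ sin ϕ sin δ + cos ϕ cos δ sin h₀ = 3.1416×0.87377×0.58467 + 0.48634×0.81127×0.00000 = 1.604940 + 0.000000 = 1.604940.
Q̄ = (S_0/π) × [bracket] = (2659/π) × 1.604940 = 1358.4 W/m².
— Configuration B (ϕ=-40.9°):
cos h₀ = −tan(-40.9°) tan(-6.800°) = -0.1033, h₀ = 1.6743 rad.
Bracket: h₀ sin ϕ sin δ + cos ϕ cos δ sin h₀ = 1.6743×-0.65474×-0.11840 + 0.75585×0.99297×0.99465 = 0.129794 + 0.746521 = 0.876315.
Q̄ = (S_0/π) × [bracket] = (2659/π) × 0.876315 = 741.70 W/m².
Ratio Q̄_A / Q̄_B = 1358.4 / 741.70 = 1.831.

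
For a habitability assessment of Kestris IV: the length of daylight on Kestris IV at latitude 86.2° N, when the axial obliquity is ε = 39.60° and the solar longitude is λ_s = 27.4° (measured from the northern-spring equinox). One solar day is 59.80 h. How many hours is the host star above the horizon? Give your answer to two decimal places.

59.80 h

Solar declination: sin δ = sin ε · sin λ_s = sin 39.60° × sin 27.4° = 0.29334, so δ = +17.058°.
Sunrise equation: cos H₀ = −tan φ · tan δ = -4.6197 ≤ −1, so the host star never sets (polar day) and H₀ = π.
Daylight = 2H₀/(2π) × 59.80 h = (3.1416/π) × 59.80 = 59.80 h.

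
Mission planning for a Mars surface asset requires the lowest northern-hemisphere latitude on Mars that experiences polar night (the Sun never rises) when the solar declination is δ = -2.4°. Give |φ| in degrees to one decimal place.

|φ| = 87.6°

Polar night requires cos H₀ = −tan φ tan δ ≥ 1, i.e. tan φ tan δ ≤ −1.
The boundary is |tan φ| · |tan δ| = 1, so |φ| = 90° − |δ| = 90° − 2.4° = 87.6° in the northern hemisphere.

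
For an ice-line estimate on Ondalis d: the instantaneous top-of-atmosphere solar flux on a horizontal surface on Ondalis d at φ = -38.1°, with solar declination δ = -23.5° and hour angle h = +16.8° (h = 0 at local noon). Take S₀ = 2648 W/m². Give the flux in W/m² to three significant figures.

2.48e+03 W/m²

cos θ_z = sin φ sin δ + cos φ cos δ cos h = 0.246042 + 0.690866 = 0.936908.
Flux = S₀ · cos θ_z = 2648 × 0.936908 = 2481 W/m².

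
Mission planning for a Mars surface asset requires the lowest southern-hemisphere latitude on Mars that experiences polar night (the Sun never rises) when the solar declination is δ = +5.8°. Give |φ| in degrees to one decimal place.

Polar night requires cos H₀ = −tan φ tan δ ≥ 1, i.e. tan φ tan δ ≤ −1.
The boundary is |tan φ| · |tan δ| = 1, so |φ| = 90° − |δ| = 90° − 5.8° = 84.2° in the southern hemisphere.

|φ| = 84.2°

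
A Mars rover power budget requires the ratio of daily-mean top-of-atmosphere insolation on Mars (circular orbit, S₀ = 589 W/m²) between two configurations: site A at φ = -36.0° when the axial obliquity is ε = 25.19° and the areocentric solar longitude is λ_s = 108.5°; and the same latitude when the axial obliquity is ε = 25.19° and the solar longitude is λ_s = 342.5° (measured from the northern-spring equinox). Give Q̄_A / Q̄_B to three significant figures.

— Configuration A (φ=-36.0°):
sin δ = sin 25.19° × sin 108.5° = 0.40363, so δ = +23.805°.
cos H₀ = −tan(-36.0°) tan(+23.805°) = 0.3205, H₀ = 1.2445 rad.
Bracket: H₀ sin φ sin δ + cos φ cos δ sin H₀ = 1.2445×-0.58779×0.40363 + 0.80902×0.91492×0.94724 = -0.295257 + 0.701136 = 0.405879.
Q̄ = (S₀/π) × [bracket] = (589/π) × 0.405879 = 76.096 W/m².
— Configuration B (φ=-36.0°):
Solar declination: sin δ = sin ε · sin λ_s = sin 25.19° × sin 342.5° = -0.12799, so δ = -7.353°.
cos H₀ = −tan(-36.0°) tan(-7.353°) = -0.0938, H₀ = 1.6647 rad.
Bracket: H₀ sin φ sin δ + cos φ cos δ sin H₀ = 1.6647×-0.58779×-0.12799 + 0.80902×0.99178×0.99559 = 0.125237 + 0.798831 = 0.924068.
Q̄ = (S₀/π) × [bracket] = (589/π) × 0.924068 = 173.25 W/m².
Ratio Q̄_A / Q̄_B = 76.096 / 173.25 = 0.4392.

Q̄_A / Q̄_B ≈ 0.439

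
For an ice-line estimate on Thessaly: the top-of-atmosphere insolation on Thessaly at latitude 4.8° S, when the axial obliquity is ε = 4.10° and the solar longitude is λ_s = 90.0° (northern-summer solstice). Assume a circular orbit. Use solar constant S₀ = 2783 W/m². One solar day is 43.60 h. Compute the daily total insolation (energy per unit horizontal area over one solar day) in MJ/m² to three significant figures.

137 MJ/m²

Solar declination: sin δ = sin ε · sin λ_s = sin 4.10° × sin 90.0° = 0.07150, so δ = +4.100°.
cos H₀ = −tan(-4.8°) tan(+4.100°) = 0.0060, H₀ = 1.5648 rad.
Bracket: H₀ sin φ sin δ + cos φ cos δ sin H₀ = 1.5648×-0.08368×0.07150 + 0.99649×0.99744×0.99998 = -0.009362 + 0.993919 = 0.984557.
Q̄ = (S₀/π) × [bracket] = (2783/π) × 0.984557 = 872.18 W/m².
Daily total = Q̄ × 43.60 h × 3600 s/h = 872.18 × 43.60 × 3600 / 10⁶ = 136.9 MJ/m².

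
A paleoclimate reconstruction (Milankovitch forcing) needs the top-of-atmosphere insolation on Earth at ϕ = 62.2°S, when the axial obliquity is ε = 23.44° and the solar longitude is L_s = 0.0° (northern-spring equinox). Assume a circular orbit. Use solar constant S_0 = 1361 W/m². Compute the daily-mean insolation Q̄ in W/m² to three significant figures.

Solar declination: sin δ = sin ε · sin L_s = sin 23.44° × sin 0.0° = 0.00000, so δ = +0.000°.
cos h₀ = −tan(-62.2°) tan(+0.000°) = 0.0000, h₀ = 1.5708 rad.
Bracket: h₀ sin ϕ sin δ + cos ϕ cos δ sin h₀ = 1.5708×-0.88458×0.00000 + 0.46639×1.00000×1.00000 = -0.000000 + 0.466390 = 0.466390.
Q̄ = (S_0/π) × [bracket] = (1361/π) × 0.466390 = 202.0 W/m².

Q̄ ≈ 202 W/m²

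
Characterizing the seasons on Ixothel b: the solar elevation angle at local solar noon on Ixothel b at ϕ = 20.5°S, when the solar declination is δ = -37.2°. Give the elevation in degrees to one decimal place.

At local noon the hour angle is zero, so the zenith angle equals |ϕ − δ| = |-20.5° − (-37.200°)| = 16.700°.
Elevation = 90° − 16.700° = 73.3°.

73.3°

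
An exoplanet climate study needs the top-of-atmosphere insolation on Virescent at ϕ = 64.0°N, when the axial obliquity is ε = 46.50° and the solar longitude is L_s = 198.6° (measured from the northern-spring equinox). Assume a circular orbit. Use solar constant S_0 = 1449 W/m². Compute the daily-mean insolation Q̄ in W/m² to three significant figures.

Q̄ ≈ 69.9 W/m²

Solar declination: sin δ = sin ε · sin L_s = sin 46.50° × sin 198.6° = -0.23136, so δ = -13.377°.
cos h₀ = −tan(+64.0°) tan(-13.377°) = 0.4876, h₀ = 1.0615 rad.
Bracket: h₀ sin ϕ sin δ + cos ϕ cos δ sin h₀ = 1.0615×0.89879×-0.23136 + 0.43837×0.97287×0.87307 = -0.220733 + 0.372344 = 0.151611.
Q̄ = (S_0/π) × [bracket] = (1449/π) × 0.151611 = 69.93 W/m².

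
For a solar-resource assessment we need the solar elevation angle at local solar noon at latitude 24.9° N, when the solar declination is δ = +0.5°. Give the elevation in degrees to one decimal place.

At local noon the hour angle is zero, so the zenith angle equals |φ − δ| = |+24.9° − (+0.500°)| = 24.400°.
Elevation = 90° − 24.400° = 65.6°.

65.6°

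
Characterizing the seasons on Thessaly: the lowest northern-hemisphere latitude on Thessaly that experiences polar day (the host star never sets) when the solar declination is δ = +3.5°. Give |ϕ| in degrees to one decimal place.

|ϕ| = 86.5°

Polar day requires cos h₀ = −tan ϕ tan δ ≤ −1, i.e. tan ϕ tan δ ≥ 1.
The boundary is |tan ϕ| · |tan δ| = 1, so |ϕ| = 90° − |δ| = 90° − 3.5° = 86.5° in the northern hemisphere.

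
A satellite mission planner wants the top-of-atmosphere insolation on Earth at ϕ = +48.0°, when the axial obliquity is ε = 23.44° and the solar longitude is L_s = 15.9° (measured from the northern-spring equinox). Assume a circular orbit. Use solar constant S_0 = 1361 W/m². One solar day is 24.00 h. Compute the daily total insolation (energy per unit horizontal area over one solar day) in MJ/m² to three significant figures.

Solar declination: sin δ = sin ε · sin L_s = sin 23.44° × sin 15.9° = 0.10898, so δ = +6.256°.
cos h₀ = −tan(+48.0°) tan(+6.256°) = -0.1218, h₀ = 1.6929 rad.
Bracket: h₀ sin ϕ sin δ + cos ϕ cos δ sin h₀ = 1.6929×0.74314×0.10898 + 0.66913×0.99404×0.99256 = 0.137104 + 0.660193 = 0.797297.
Q̄ = (S_0/π) × [bracket] = (1361/π) × 0.797297 = 345.40 W/m².
Daily total = Q̄ × 24.00 h × 3600 s/h = 345.40 × 24.00 × 3600 / 10⁶ = 29.84 MJ/m².

29.8 MJ/m²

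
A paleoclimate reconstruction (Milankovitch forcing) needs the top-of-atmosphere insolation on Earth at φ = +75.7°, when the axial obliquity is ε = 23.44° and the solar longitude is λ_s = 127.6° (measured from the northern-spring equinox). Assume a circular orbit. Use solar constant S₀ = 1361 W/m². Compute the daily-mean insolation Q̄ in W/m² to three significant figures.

Solar declination: sin δ = sin ε · sin λ_s = sin 23.44° × sin 127.6° = 0.31516, so δ = +18.371°.
cos H₀ = −tan(+75.7°) tan(+18.371°) = -1.3028 ≤ −1 ⇒ polar day, H₀ = π.
Bracket: H₀ sin φ sin δ + cos φ cos δ sin H₀ = 3.1416×0.96902×0.31516 + 0.24700×0.94904×0.00000 = 0.959433 + 0.000000 = 0.959433.
Q̄ = (S₀/π) × [bracket] = (1361/π) × 0.959433 = 415.6 W/m².

Q̄ ≈ 416 W/m²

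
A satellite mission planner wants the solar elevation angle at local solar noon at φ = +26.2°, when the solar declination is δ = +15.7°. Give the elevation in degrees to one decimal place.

At local noon the hour angle is zero, so the zenith angle equals |φ − δ| = |+26.2° − (+15.700°)| = 10.500°.
Elevation = 90° − 10.500° = 79.5°.

79.5°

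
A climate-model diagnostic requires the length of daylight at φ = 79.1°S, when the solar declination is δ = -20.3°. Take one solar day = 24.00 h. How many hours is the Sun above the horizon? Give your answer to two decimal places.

Sunrise equation: cos H₀ = −tan φ · tan δ = -1.9209 ≤ −1, so the Sun never sets (polar day) and H₀ = π.
Daylight = 2H₀/(2π) × 24.00 h = (3.1416/π) × 24.00 = 24.00 h.

24.00 h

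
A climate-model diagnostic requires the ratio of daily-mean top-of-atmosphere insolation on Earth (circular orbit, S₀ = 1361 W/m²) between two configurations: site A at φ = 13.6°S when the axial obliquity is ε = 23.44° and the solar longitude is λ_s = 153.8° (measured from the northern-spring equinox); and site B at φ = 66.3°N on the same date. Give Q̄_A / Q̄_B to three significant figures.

— Configuration A (φ=-13.6°):
Solar declination: sin δ = sin ε · sin λ_s = sin 23.44° × sin 153.8° = 0.17563, so δ = +10.115°.
cos H₀ = −tan(-13.6°) tan(+10.115°) = 0.0432, H₀ = 1.5276 rad.
Bracket: H₀ sin φ sin δ + cos φ cos δ sin H₀ = 1.5276×-0.23514×0.17563 + 0.97196×0.98446×0.99907 = -0.063086 + 0.955966 = 0.892880.
Q̄ = (S₀/π) × [bracket] = (1361/π) × 0.892880 = 386.81 W/m².
— Configuration B (φ=+66.3°):
cos H₀ = −tan(+66.3°) tan(+10.115°) = -0.4064, H₀ = 1.9893 rad.
Bracket: H₀ sin φ sin δ + cos φ cos δ sin H₀ = 1.9893×0.91566×0.17563 + 0.40195×0.98446×0.91369 = 0.319914 + 0.361551 = 0.681465.
Q̄ = (S₀/π) × [bracket] = (1361/π) × 0.681465 = 295.22 W/m².
Ratio Q̄_A / Q̄_B = 386.81 / 295.22 = 1.310.

Q̄_A / Q̄_B ≈ 1.31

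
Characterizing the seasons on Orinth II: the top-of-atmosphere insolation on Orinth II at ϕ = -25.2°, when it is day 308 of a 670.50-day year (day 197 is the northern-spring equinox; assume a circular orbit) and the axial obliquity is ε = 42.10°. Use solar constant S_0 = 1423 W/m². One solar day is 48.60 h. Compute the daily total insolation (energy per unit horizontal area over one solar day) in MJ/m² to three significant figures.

Solar longitude: L_s = 360° × (308 − 197)/670.50 = 59.597°.
sin δ = sin 42.10° × sin 59.597° = 0.57824, so δ = +35.327°.
cos h₀ = −tan(-25.2°) tan(+35.327°) = 0.3335, h₀ = 1.2308 rad.
Bracket: h₀ sin ϕ sin δ + cos ϕ cos δ sin h₀ = 1.2308×-0.42578×0.57824 + 0.90483×0.81587×0.94275 = -0.303027 + 0.695960 = 0.392933.
Q̄ = (S_0/π) × [bracket] = (1423/π) × 0.392933 = 177.98 W/m².
Daily total = Q̄ × 48.60 h × 3600 s/h = 177.98 × 48.60 × 3600 / 10⁶ = 31.14 MJ/m².

31.1 MJ/m²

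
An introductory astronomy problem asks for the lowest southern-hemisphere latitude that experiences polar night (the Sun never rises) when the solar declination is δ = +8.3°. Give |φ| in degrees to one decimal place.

Polar night requires cos H₀ = −tan φ tan δ ≥ 1, i.e. tan φ tan δ ≤ −1.
The boundary is |tan φ| · |tan δ| = 1, so |φ| = 90° − |δ| = 90° − 8.3° = 81.7° in the southern hemisphere.

|φ| = 81.7°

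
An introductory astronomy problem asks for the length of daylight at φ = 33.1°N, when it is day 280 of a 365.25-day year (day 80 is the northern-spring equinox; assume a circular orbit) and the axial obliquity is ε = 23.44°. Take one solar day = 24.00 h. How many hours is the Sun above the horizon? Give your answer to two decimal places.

11.41 h

Solar longitude: λ_s = 360° × (280 − 80)/365.25 = 197.125°.
sin δ = sin 23.44° × sin 197.125° = -0.11713, so δ = -6.727°.
cos H₀ = −tan φ · tan δ = −tan(+33.1°) × tan(-6.727°) = 0.0769, so H₀ = 1.4938 rad = 85.59°.
Daylight = 2H₀/(2π) × 24.00 h = (1.4938/π) × 24.00 = 11.41 h.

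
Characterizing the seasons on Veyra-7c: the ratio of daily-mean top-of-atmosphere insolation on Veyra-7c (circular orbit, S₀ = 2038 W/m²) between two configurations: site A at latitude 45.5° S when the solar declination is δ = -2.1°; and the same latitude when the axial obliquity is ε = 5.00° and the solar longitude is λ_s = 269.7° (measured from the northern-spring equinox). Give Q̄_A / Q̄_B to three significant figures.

Q̄_A / Q̄_B ≈ 0.929

— Configuration A (φ=-45.5°):
cos H₀ = −tan(-45.5°) tan(-2.100°) = -0.0373, H₀ = 1.6081 rad.
Bracket: H₀ sin φ sin δ + cos φ cos δ sin H₀ = 1.6081×-0.71325×-0.03664 + 0.70091×0.99933×0.99930 = 0.042025 + 0.699950 = 0.741975.
Q̄ = (S₀/π) × [bracket] = (2038/π) × 0.741975 = 481.33 W/m².
— Configuration B (φ=-45.5°):
Solar declination: sin δ = sin ε · sin λ_s = sin 5.00° × sin 269.7° = -0.08715, so δ = -5.000°.
cos H₀ = −tan(-45.5°) tan(-5.000°) = -0.0890, H₀ = 1.6599 rad.
Bracket: H₀ sin φ sin δ + cos φ cos δ sin H₀ = 1.6599×-0.71325×-0.08715 + 0.70091×0.99619×0.99603 = 0.103179 + 0.695468 = 0.798647.
Q̄ = (S₀/π) × [bracket] = (2038/π) × 0.798647 = 518.09 W/m².
Ratio Q̄_A / Q̄_B = 481.33 / 518.09 = 0.9290.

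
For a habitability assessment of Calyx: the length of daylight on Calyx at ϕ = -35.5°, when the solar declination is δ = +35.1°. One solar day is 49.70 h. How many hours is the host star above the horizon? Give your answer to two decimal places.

16.54 h

cos h₀ = −tan ϕ · tan δ = −tan(-35.5°) × tan(+35.100°) = 0.5013, so h₀ = 1.0457 rad = 59.91°.
Daylight = 2h₀/(2π) × 49.70 h = (1.0457/π) × 49.70 = 16.54 h.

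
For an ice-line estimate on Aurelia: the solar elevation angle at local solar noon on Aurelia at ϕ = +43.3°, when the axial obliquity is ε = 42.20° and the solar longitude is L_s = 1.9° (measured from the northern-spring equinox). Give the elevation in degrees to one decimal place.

Solar declination: sin δ = sin ε · sin L_s = sin 42.20° × sin 1.9° = 0.02227, so δ = +1.276°.
At local noon the hour angle is zero, so the zenith angle equals |ϕ − δ| = |+43.3° − (+1.276°)| = 42.024°.
Elevation = 90° − 42.024° = 48.0°.

48.0°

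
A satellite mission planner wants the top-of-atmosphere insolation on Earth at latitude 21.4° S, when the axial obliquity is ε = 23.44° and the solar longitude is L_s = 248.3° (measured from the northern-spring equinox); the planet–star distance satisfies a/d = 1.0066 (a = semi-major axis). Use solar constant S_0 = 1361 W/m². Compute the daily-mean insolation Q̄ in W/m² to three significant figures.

Q̄ ≈ 477 W/m²

Solar declination: sin δ = sin ε · sin L_s = sin 23.44° × sin 248.3° = -0.36960, so δ = -21.691°.
cos h₀ = −tan(-21.4°) tan(-21.691°) = -0.1559, h₀ = 1.7273 rad.
Bracket: h₀ sin ϕ sin δ + cos ϕ cos δ sin h₀ = 1.7273×-0.36488×-0.36960 + 0.93106×0.92919×0.98778 = 0.232943 + 0.854560 = 1.087503.
Inverse-square distance factor (a/d)² = 1.0066² = 1.013244.
Q̄ = (S_0/π) × 1.013244 × [bracket] = (1361/π) × 1.013244 × 1.087503 = 477.4 W/m².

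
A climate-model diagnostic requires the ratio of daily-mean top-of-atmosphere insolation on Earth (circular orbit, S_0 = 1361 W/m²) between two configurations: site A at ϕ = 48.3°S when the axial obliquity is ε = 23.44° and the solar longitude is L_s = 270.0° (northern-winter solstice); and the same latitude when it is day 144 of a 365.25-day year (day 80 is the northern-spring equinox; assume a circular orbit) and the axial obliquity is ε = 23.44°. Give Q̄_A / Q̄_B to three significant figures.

— Configuration A (ϕ=-48.3°):
Solar declination: sin δ = sin ε · sin L_s = sin 23.44° × sin 270.0° = -0.39779, so δ = -23.440°.
cos h₀ = −tan(-48.3°) tan(-23.440°) = -0.4866, h₀ = 2.0790 rad.
Bracket: h₀ sin ϕ sin δ + cos ϕ cos δ sin h₀ = 2.0790×-0.74664×-0.39779 + 0.66523×0.91748×0.87361 = 0.617475 + 0.533195 = 1.150670.
Q̄ = (S_0/π) × [bracket] = (1361/π) × 1.150670 = 498.49 W/m².
— Configuration B (ϕ=-48.3°):
Solar longitude: L_s = 360° × (144 − 80)/365.25 = 63.080°.
sin δ = sin 23.44° × sin 63.080° = 0.35468, so δ = +20.774°.
cos h₀ = −tan(-48.3°) tan(+20.774°) = 0.4258, h₀ = 1.1310 rad.
Bracket: h₀ sin ϕ sin δ + cos ϕ cos δ sin h₀ = 1.1310×-0.74664×0.35468 + 0.66523×0.93499×0.90483 = -0.299509 + 0.562789 = 0.263280.
Q̄ = (S_0/π) × [bracket] = (1361/π) × 0.263280 = 114.06 W/m².
Ratio Q̄_A / Q̄_B = 498.49 / 114.06 = 4.370.

Q̄_A / Q̄_B ≈ 4.37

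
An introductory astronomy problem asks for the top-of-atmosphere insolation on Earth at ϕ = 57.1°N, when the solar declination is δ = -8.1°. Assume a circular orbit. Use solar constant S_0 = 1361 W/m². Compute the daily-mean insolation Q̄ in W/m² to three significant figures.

cos h₀ = −tan(+57.1°) tan(-8.100°) = 0.2200, h₀ = 1.3490 rad.
Bracket: h₀ sin ϕ sin δ + cos ϕ cos δ sin h₀ = 1.3490×0.83962×-0.14090 + 0.54317×0.99002×0.97550 = -0.159590 + 0.524574 = 0.364984.
Q̄ = (S_0/π) × [bracket] = (1361/π) × 0.364984 = 158.1 W/m².

Q̄ ≈ 158 W/m²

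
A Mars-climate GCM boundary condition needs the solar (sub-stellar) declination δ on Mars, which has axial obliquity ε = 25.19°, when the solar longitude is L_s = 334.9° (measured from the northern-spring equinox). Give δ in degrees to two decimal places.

sin δ = sin ε · sin L_s = sin 25.19° × sin 334.9° = -0.180548.
δ = arcsin(-0.180548) = -10.40°.

δ = -10.40°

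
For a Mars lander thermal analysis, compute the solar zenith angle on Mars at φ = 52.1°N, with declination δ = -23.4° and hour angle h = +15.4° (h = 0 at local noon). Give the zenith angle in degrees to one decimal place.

cos θ_z = sin φ sin δ + cos φ cos δ cos h = -0.313383 + 0.543521 = 0.230138.
θ_z = arccos(0.230138) = 76.7°.

θ_z = 76.7°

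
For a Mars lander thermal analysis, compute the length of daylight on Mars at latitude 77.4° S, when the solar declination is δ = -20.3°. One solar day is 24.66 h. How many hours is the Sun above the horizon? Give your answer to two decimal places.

24.66 h

Sunrise equation: cos h₀ = −tan ϕ · tan δ = -1.6549 ≤ −1, so the Sun never sets (polar day) and h₀ = π.
Daylight = 2h₀/(2π) × 24.66 h = (3.1416/π) × 24.66 = 24.66 h.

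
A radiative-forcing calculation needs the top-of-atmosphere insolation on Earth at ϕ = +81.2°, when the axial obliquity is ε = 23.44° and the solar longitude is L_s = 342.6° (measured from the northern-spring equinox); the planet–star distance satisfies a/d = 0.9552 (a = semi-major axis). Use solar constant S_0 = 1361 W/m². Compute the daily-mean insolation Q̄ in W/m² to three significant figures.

Q̄ ≈ 6.16 W/m²

Solar declination: sin δ = sin ε · sin L_s = sin 23.44° × sin 342.6° = -0.11895, so δ = -6.832°.
cos h₀ = −tan(+81.2°) tan(-6.832°) = 0.7739, h₀ = 0.6858 rad.
Bracket: h₀ sin ϕ sin δ + cos ϕ cos δ sin h₀ = 0.6858×0.98823×-0.11895 + 0.15299×0.99290×0.63331 = -0.080616 + 0.096202 = 0.015586.
Inverse-square distance factor (a/d)² = 0.9552² = 0.912407.
Q̄ = (S_0/π) × 0.912407 × [bracket] = (1361/π) × 0.912407 × 0.015586 = 6.161 W/m².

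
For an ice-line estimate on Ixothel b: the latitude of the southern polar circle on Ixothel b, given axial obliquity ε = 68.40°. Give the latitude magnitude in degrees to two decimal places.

The polar circle is the lowest latitude that experiences at least one full rotation of continuous darkness at the northern-summer solstice; it lies at |φ| = 90° − ε = 90° − 68.40° = 21.60°.

21.60°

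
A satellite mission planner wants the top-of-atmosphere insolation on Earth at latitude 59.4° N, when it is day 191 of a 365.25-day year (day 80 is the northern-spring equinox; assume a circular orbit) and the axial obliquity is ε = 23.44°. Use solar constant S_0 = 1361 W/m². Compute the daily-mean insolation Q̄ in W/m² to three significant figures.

Q̄ ≈ 474 W/m²

Solar longitude: L_s = 360° × (191 − 80)/365.25 = 109.405°.
sin δ = sin 23.44° × sin 109.405° = 0.37519, so δ = +22.036°.
cos h₀ = −tan(+59.4°) tan(+22.036°) = -0.6844, h₀ = 2.3246 rad.
Bracket: h₀ sin ϕ sin δ + cos ϕ cos δ sin h₀ = 2.3246×0.86074×0.37519 + 0.50904×0.92695×0.72909 = 0.750709 + 0.344024 = 1.094733.
Q̄ = (S_0/π) × [bracket] = (1361/π) × 1.094733 = 474.3 W/m².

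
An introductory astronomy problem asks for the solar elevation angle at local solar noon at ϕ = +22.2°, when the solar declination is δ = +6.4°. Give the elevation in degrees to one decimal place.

74.2°

At local noon the hour angle is zero, so the zenith angle equals |ϕ − δ| = |+22.2° − (+6.400°)| = 15.800°.
Elevation = 90° − 15.800° = 74.2°.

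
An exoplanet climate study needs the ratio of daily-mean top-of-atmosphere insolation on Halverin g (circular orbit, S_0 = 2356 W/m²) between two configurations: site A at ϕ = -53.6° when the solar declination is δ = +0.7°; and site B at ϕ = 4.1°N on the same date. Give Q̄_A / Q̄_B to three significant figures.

— Configuration A (ϕ=-53.6°):
cos h₀ = −tan(-53.6°) tan(+0.700°) = 0.0166, h₀ = 1.5542 rad.
Bracket: h₀ sin ϕ sin δ + cos ϕ cos δ sin h₀ = 1.5542×-0.80489×0.01222 + 0.59342×0.99993×0.99986 = -0.015287 + 0.593295 = 0.578008.
Q̄ = (S_0/π) × [bracket] = (2356/π) × 0.578008 = 433.47 W/m².
— Configuration B (ϕ=+4.1°):
cos h₀ = −tan(+4.1°) tan(+0.700°) = -0.0009, h₀ = 1.5717 rad.
Bracket: h₀ sin ϕ sin δ + cos ϕ cos δ sin h₀ = 1.5717×0.07150×0.01222 + 0.99744×0.99993×1.00000 = 0.001373 + 0.997370 = 0.998743.
Q̄ = (S_0/π) × [bracket] = (2356/π) × 0.998743 = 749.00 W/m².
Ratio Q̄_A / Q̄_B = 433.47 / 749.00 = 0.5787.

Q̄_A / Q̄_B ≈ 0.579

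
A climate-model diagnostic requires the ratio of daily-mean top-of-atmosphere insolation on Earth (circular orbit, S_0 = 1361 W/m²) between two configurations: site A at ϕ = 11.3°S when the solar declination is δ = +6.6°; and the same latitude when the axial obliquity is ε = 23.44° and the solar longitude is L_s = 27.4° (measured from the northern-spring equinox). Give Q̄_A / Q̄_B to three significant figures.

— Configuration A (ϕ=-11.3°):
cos h₀ = −tan(-11.3°) tan(+6.600°) = 0.0231, h₀ = 1.5477 rad.
Bracket: h₀ sin ϕ sin δ + cos ϕ cos δ sin h₀ = 1.5477×-0.19595×0.11494 + 0.98061×0.99337×0.99973 = -0.034858 + 0.973846 = 0.938988.
Q̄ = (S_0/π) × [bracket] = (1361/π) × 0.938988 = 406.79 W/m².
— Configuration B (ϕ=-11.3°):
Solar declination: sin δ = sin ε · sin L_s = sin 23.44° × sin 27.4° = 0.18306, so δ = +10.548°.
cos h₀ = −tan(-11.3°) tan(+10.548°) = 0.0372, h₀ = 1.5336 rad.
Bracket: h₀ sin ϕ sin δ + cos ϕ cos δ sin h₀ = 1.5336×-0.19595×0.18306 + 0.98061×0.98310×0.99931 = -0.055011 + 0.963373 = 0.908362.
Q̄ = (S_0/π) × [bracket] = (1361/π) × 0.908362 = 393.52 W/m².
Ratio Q̄_A / Q̄_B = 406.79 / 393.52 = 1.034.

Q̄_A / Q̄_B ≈ 1.03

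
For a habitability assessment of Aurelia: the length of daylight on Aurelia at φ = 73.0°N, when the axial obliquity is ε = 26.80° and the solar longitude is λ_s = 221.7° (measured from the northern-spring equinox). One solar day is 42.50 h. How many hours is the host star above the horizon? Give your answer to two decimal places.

Solar declination: sin δ = sin ε · sin λ_s = sin 26.80° × sin 221.7° = -0.29994, so δ = -17.454°.
cos H₀ = −tan φ · tan δ = 1.0284 ≥ 1, so the host star never rises (polar night) and H₀ = 0.
Daylight = 2H₀/(2π) × 42.50 h = (0.0000/π) × 42.50 = 0.00 h.

0.00 h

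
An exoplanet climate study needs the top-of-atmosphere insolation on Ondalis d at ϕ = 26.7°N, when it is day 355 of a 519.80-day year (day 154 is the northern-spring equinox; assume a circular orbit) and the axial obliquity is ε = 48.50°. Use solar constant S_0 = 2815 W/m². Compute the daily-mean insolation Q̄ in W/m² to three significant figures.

Q̄ ≈ 1.04e+03 W/m²

Solar longitude: L_s = 360° × (355 − 154)/519.80 = 139.207°.
sin δ = sin 48.50° × sin 139.207° = 0.48931, so δ = +29.295°.
cos h₀ = −tan(+26.7°) tan(+29.295°) = -0.2822, h₀ = 1.8569 rad.
Bracket: h₀ sin ϕ sin δ + cos ϕ cos δ sin h₀ = 1.8569×0.44932×0.48931 + 0.89337×0.87211×0.95936 = 0.408252 + 0.747454 = 1.155706.
Q̄ = (S_0/π) × [bracket] = (2815/π) × 1.155706 = 1036 W/m².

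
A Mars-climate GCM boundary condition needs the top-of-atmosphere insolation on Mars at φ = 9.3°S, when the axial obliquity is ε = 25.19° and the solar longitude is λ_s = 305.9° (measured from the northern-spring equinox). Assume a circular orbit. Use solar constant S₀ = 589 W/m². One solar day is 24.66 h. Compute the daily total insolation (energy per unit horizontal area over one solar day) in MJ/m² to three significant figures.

Solar declination: sin δ = sin ε · sin λ_s = sin 25.19° × sin 305.9° = -0.34477, so δ = -20.168°.
cos H₀ = −tan(-9.3°) tan(-20.168°) = -0.0601, H₀ = 1.6310 rad.
Bracket: H₀ sin φ sin δ + cos φ cos δ sin H₀ = 1.6310×-0.16160×-0.34477 + 0.98686×0.93869×0.99819 = 0.090871 + 0.924679 = 1.015550.
Q̄ = (S₀/π) × [bracket] = (589/π) × 1.015550 = 190.40 W/m².
Daily total = Q̄ × 24.66 h × 3600 s/h = 190.40 × 24.66 × 3600 / 10⁶ = 16.90 MJ/m².

16.9 MJ/m²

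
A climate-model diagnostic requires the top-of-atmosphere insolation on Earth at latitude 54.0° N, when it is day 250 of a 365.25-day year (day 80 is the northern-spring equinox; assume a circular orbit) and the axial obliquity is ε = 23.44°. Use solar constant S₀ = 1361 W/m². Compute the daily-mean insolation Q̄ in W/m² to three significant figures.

Solar longitude: λ_s = 360° × (250 − 80)/365.25 = 167.556°.
sin δ = sin 23.44° × sin 167.556° = 0.08571, so δ = +4.917°.
cos H₀ = −tan(+54.0°) tan(+4.917°) = -0.1184, H₀ = 1.6895 rad.
Bracket: H₀ sin φ sin δ + cos φ cos δ sin H₀ = 1.6895×0.80902×0.08571 + 0.58779×0.99632×0.99296 = 0.117152 + 0.581504 = 0.698656.
Q̄ = (S₀/π) × [bracket] = (1361/π) × 0.698656 = 302.7 W/m².

Q̄ ≈ 303 W/m²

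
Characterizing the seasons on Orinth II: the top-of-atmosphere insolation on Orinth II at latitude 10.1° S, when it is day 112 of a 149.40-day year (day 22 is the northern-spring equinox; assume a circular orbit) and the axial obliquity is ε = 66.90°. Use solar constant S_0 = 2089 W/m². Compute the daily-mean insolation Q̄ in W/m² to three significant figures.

Q̄ ≈ 651 W/m²

Solar longitude: L_s = 360° × (112 − 22)/149.40 = 216.867°.
sin δ = sin 66.90° × sin 216.867° = -0.55186, so δ = -33.495°.
cos h₀ = −tan(-10.1°) tan(-33.495°) = -0.1179, h₀ = 1.6889 rad.
Bracket: h₀ sin ϕ sin δ + cos ϕ cos δ sin h₀ = 1.6889×-0.17537×-0.55186 + 0.98450×0.83394×0.99303 = 0.163451 + 0.815291 = 0.978742.
Q̄ = (S_0/π) × [bracket] = (2089/π) × 0.978742 = 650.8 W/m².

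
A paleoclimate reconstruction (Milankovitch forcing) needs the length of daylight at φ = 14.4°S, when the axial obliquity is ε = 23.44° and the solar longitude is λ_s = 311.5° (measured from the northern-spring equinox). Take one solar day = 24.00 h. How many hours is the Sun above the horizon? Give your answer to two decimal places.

12.61 h

Solar declination: sin δ = sin ε · sin λ_s = sin 23.44° × sin 311.5° = -0.29793, so δ = -17.333°.
cos H₀ = −tan φ · tan δ = −tan(-14.4°) × tan(-17.333°) = -0.0801, so H₀ = 1.6510 rad = 94.60°.
Daylight = 2H₀/(2π) × 24.00 h = (1.6510/π) × 24.00 = 12.61 h.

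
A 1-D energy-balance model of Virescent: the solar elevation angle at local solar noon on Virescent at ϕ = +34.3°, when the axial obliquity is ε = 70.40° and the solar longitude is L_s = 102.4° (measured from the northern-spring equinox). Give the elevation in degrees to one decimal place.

Solar declination: sin δ = sin ε · sin L_s = sin 70.40° × sin 102.4° = 0.92008, so δ = +66.938°.
At local noon the hour angle is zero, so the zenith angle equals |ϕ − δ| = |+34.3° − (+66.938°)| = 32.638°.
Elevation = 90° − 32.638° = 57.4°.

57.4°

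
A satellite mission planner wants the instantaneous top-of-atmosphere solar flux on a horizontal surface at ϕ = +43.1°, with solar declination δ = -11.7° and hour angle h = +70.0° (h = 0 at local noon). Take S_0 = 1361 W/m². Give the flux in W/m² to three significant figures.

144 W/m²

cos θ_z = sin ϕ sin δ + cos ϕ cos δ cos h = -0.138559 + 0.244542 = 0.105983.
Flux = S_0 · cos θ_z = 1361 × 0.105983 = 144.2 W/m².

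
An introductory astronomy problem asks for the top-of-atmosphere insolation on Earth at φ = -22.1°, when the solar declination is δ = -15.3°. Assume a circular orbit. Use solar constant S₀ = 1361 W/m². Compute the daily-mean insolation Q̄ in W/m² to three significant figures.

Q̄ ≈ 457 W/m²

cos H₀ = −tan(-22.1°) tan(-15.300°) = -0.1111, H₀ = 1.6821 rad.
Bracket: H₀ sin φ sin δ + cos φ cos δ sin H₀ = 1.6821×-0.37622×-0.26387 + 0.92653×0.96456×0.99381 = 0.166987 + 0.888162 = 1.055149.
Q̄ = (S₀/π) × [bracket] = (1361/π) × 1.055149 = 457.1 W/m².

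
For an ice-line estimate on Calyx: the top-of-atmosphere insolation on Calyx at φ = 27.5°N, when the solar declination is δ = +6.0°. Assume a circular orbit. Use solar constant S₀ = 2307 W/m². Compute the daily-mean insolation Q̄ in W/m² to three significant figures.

cos H₀ = −tan(+27.5°) tan(+6.000°) = -0.0547, H₀ = 1.6255 rad.
Bracket: H₀ sin φ sin δ + cos φ cos δ sin H₀ = 1.6255×0.46175×0.10453 + 0.88701×0.99452×0.99850 = 0.078458 + 0.880826 = 0.959284.
Q̄ = (S₀/π) × [bracket] = (2307/π) × 0.959284 = 704.4 W/m².

Q̄ ≈ 704 W/m²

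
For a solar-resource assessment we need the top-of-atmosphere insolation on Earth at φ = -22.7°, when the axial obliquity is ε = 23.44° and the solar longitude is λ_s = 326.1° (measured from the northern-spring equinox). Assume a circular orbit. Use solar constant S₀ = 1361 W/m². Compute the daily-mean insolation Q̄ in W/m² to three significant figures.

Q̄ ≈ 450 W/m²

Solar declination: sin δ = sin ε · sin λ_s = sin 23.44° × sin 326.1° = -0.22186, so δ = -12.819°.
cos H₀ = −tan(-22.7°) tan(-12.819°) = -0.0952, H₀ = 1.6661 rad.
Bracket: H₀ sin φ sin δ + cos φ cos δ sin H₀ = 1.6661×-0.38591×-0.22186 + 0.92254×0.97508×0.99546 = 0.142648 + 0.895466 = 1.038114.
Q̄ = (S₀/π) × [bracket] = (1361/π) × 1.038114 = 449.7 W/m².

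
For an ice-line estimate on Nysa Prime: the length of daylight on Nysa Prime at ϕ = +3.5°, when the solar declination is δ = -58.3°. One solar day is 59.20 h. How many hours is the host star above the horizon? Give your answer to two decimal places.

cos h₀ = −tan ϕ · tan δ = −tan(+3.5°) × tan(-58.300°) = 0.0990, so h₀ = 1.4716 rad = 84.32°.
Daylight = 2h₀/(2π) × 59.20 h = (1.4716/π) × 59.20 = 27.73 h.

27.73 h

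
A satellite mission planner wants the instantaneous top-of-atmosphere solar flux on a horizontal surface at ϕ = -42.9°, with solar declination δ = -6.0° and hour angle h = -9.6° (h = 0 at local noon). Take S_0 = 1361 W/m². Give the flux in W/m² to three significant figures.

cos θ_z = sin ϕ sin δ + cos ϕ cos δ cos h = 0.071155 + 0.718328 = 0.789483.
Flux = S_0 · cos θ_z = 1361 × 0.789483 = 1074 W/m².

1.07e+03 W/m²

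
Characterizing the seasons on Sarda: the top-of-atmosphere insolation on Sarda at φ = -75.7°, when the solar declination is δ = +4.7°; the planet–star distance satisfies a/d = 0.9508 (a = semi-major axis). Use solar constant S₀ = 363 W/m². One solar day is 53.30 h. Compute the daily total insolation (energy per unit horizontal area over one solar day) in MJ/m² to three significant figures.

cos H₀ = −tan(-75.7°) tan(+4.700°) = 0.3225, H₀ = 1.2424 rad.
Bracket: H₀ sin φ sin δ + cos φ cos δ sin H₀ = 1.2424×-0.96902×0.08194 + 0.24700×0.99664×0.94656 = -0.098648 + 0.233015 = 0.134367.
Inverse-square distance factor (a/d)² = 0.9508² = 0.904021.
Q̄ = (S₀/π) × 0.904021 × [bracket] = (363/π) × 0.904021 × 0.134367 = 14.036 W/m².
Daily total = Q̄ × 53.30 h × 3600 s/h = 14.036 × 53.30 × 3600 / 10⁶ = 2.693 MJ/m².

2.69 MJ/m²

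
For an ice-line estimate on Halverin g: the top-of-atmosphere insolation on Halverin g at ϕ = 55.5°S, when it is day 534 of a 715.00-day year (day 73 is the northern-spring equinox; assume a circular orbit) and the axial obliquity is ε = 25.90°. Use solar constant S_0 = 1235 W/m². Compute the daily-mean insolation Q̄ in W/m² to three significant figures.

Solar longitude: L_s = 360° × (534 − 73)/715.00 = 232.112°.
sin δ = sin 25.90° × sin 232.112° = -0.34473, so δ = -20.165°.
cos h₀ = −tan(-55.5°) tan(-20.165°) = -0.5343, h₀ = 2.1345 rad.
Bracket: h₀ sin ϕ sin δ + cos ϕ cos δ sin h₀ = 2.1345×-0.82413×-0.34473 + 0.56641×0.93870×0.84527 = 0.606416 + 0.449421 = 1.055837.
Q̄ = (S_0/π) × [bracket] = (1235/π) × 1.055837 = 415.1 W/m².

Q̄ ≈ 415 W/m²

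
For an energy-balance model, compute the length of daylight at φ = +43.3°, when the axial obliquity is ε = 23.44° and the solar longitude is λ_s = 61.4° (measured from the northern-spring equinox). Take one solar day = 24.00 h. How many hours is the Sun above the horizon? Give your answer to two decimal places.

14.74 h

Solar declination: sin δ = sin ε · sin λ_s = sin 23.44° × sin 61.4° = 0.34925, so δ = +20.442°.
cos H₀ = −tan φ · tan δ = −tan(+43.3°) × tan(+20.442°) = -0.3512, so H₀ = 1.9297 rad = 110.56°.
Daylight = 2H₀/(2π) × 24.00 h = (1.9297/π) × 24.00 = 14.74 h.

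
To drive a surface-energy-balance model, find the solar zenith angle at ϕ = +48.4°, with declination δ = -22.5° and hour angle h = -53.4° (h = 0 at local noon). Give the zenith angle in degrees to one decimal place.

θ_z = 85.4°

cos θ_z = sin ϕ sin δ + cos ϕ cos δ cos h = -0.286170 + 0.365717 = 0.079547.
θ_z = arccos(0.079547) = 85.4°.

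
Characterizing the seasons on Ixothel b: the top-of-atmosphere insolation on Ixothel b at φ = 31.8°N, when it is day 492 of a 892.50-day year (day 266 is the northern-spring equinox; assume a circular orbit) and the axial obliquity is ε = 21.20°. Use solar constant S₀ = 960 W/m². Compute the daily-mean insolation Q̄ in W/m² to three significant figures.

Solar longitude: λ_s = 360° × (492 − 266)/892.50 = 91.160°.
sin δ = sin 21.20° × sin 91.160° = 0.36155, so δ = +21.195°.
cos H₀ = −tan(+31.8°) tan(+21.195°) = -0.2404, H₀ = 1.8136 rad.
Bracket: H₀ sin φ sin δ + cos φ cos δ sin H₀ = 1.8136×0.52696×0.36155 + 0.84989×0.93235×0.97067 = 0.345531 + 0.769154 = 1.114685.
Q̄ = (S₀/π) × [bracket] = (960/π) × 1.114685 = 340.6 W/m².

Q̄ ≈ 341 W/m²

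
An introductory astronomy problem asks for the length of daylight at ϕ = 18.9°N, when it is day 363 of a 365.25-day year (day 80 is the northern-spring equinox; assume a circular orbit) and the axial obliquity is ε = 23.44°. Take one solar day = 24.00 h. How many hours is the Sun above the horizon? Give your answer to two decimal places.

10.88 h

Solar longitude: L_s = 360° × (363 − 80)/365.25 = 278.932°.
sin δ = sin 23.44° × sin 278.932° = -0.39296, so δ = -23.139°.
cos h₀ = −tan ϕ · tan δ = −tan(+18.9°) × tan(-23.139°) = 0.1463, so h₀ = 1.4240 rad = 81.59°.
Daylight = 2h₀/(2π) × 24.00 h = (1.4240/π) × 24.00 = 10.88 h.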